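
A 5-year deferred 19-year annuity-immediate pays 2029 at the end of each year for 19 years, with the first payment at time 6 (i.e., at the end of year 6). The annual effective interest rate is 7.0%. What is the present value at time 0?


PV at time 5 of the 19-year annuity-immediate:
a_n = 2029 * (1-(1+0.07)^(-19))/0.07 = 20970.9227
Discount back 5 years to time 0:
PV = 20970.9227 * (1+0.07)^(-5)
= 20970.9227 * 0.712986
= 14951.9781


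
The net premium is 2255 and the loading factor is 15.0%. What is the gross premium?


Gross = net * (1 + loading)
= 2255 * (1 + 0.15)
= 2255 * 1.15
= 2593.25


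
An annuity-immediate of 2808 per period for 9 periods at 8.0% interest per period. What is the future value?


FV = PMT * ((1+i)^n - 1) / i
= 2808 * ((1.08)^9 - 1) / 0.08
= 2808 * (1.999005 - 1) / 0.08
= 35065.0624


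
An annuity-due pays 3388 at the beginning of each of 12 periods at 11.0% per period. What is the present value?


PV_due = PMT * (1-(1+i)^(-n))/i * (1+i)
PV_immediate = 21996.1026
PV_due = 21996.1026 * 1.11
= 24415.6739


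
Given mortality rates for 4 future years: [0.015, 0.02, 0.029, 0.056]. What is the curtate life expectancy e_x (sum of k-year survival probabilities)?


e_x = sum_{k=1}^{n} k_p_x
k_p_x values:
  1_p_x = 0.985
  2_p_x = 0.9653
  3_p_x = 0.937306
  4_p_x = 0.884817
e_x = 3.7724


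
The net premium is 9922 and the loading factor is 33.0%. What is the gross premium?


Gross = net * (1 + loading)
= 9922 * (1 + 0.33)
= 9922 * 1.33
= 13196.26


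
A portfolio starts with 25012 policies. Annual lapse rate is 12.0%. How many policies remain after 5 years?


remaining = initial * (1 - lapse)^years
= 25012 * (1 - 0.12)^5
= 25012 * 0.527732
= 13199.6307


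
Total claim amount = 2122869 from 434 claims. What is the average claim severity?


severity = total / number
= 2122869 / 434
= 4891.4032


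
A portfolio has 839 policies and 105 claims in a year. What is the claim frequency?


frequency = claims / policies
= 105 / 839
= 0.1251


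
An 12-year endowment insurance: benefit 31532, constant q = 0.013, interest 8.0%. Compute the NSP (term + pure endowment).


Term component = 2911.6952
Pure endowment = 12_p_x * v^12 * benefit = 0.854685 * 0.397114 * 31532 = 10702.1808
NSP = 13613.876


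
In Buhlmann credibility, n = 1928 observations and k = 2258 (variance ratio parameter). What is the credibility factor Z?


Z = n / (n + k)
= 1928 / (1928 + 2258)
= 1928 / 4186
= 0.4606


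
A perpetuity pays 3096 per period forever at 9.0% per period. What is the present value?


PV = PMT / i
= 3096 / 0.09
= 34400.0


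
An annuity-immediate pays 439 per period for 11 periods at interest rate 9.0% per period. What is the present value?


PV = PMT * (1 - (1+i)^(-n)) / i
= 439 * (1 - (1+0.09)^(-11)) / 0.09
= 439 * (1 - 0.387533) / 0.09
= 439 * 6.805191
= 2987.4787


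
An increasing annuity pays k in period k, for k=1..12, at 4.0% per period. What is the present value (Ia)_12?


(Ia)_n = sum_{k=1}^{n} k * v^k, v = 1/(1+i)
v = 0.961538
Sum computed term by term:
(Ia)_12 = 56.6328


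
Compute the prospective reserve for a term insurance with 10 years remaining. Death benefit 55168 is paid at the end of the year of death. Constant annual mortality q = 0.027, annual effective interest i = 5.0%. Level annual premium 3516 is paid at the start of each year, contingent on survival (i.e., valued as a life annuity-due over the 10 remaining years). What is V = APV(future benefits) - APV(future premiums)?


v = 1/(1+i) = 0.952381
APV(future benefits) per unit = sum_{k=0}^{9} k_p_x * q * v^(k+1) = 0.186927
APV(future benefits) = 55168 * 0.186927 = 10312.3788
Life annuity-due factor ä_{x:10} = sum_{k=0}^{9} k_p_x * v^k = 7.269376
APV(future premiums) = 3516 * 7.269376 = 25559.1271
V = 10312.3788 - 25559.1271
= -15246.7483


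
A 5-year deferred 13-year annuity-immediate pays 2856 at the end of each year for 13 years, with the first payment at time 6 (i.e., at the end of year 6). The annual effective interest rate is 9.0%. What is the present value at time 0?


PV at time 5 of the 13-year annuity-immediate:
a_n = 2856 * (1-(1+0.09)^(-13))/0.09 = 21382.5976
Discount back 5 years to time 0:
PV = 21382.5976 * (1+0.09)^(-5)
= 21382.5976 * 0.649931
= 13897.2213


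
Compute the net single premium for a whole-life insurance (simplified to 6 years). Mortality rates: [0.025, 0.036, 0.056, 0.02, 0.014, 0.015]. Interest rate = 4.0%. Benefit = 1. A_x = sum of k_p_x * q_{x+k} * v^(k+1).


v = 0.961538
Year 0: k_p_x=1.0, q=0.025, term=0.024038
Year 1: k_p_x=0.975, q=0.036, term=0.032452
Year 2: k_p_x=0.9399, q=0.056, term=0.046792
Year 3: k_p_x=0.887266, q=0.02, term=0.015169
Year 4: k_p_x=0.86952, q=0.014, term=0.010006
Year 5: k_p_x=0.857347, q=0.015, term=0.010164
A_x = 0.1386


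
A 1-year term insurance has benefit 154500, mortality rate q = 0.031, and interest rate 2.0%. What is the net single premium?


NSP = benefit * q * v
v = 1/(1+i) = 0.980392
NSP = 154500 * 0.031 * 0.980392
= 4695.5882


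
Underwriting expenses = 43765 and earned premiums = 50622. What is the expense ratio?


Expense ratio = expenses / premiums
= 43765 / 50622
= 0.8645


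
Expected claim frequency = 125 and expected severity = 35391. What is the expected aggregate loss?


E[S] = E[N] * E[X]
= 125 * 35391
= 4.4239e+06


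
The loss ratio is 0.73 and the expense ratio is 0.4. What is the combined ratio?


Combined ratio = loss ratio + expense ratio
= 0.73 + 0.4
= 1.13


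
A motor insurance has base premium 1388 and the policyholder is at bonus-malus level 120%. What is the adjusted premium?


adjusted = base * BM_level / 100
= 1388 * 120 / 100
= 1388 * 1.2
= 1665.6


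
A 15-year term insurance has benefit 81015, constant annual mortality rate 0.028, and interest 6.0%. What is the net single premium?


NSP = benefit * sum_{k=0}^{n-1} k_p_x * q * v^(k+1)
With constant q=0.028, v=0.943396
Sum = 0.231469
NSP = 81015 * 0.231469
= 18752.4925


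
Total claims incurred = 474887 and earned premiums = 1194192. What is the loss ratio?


Loss ratio = claims / premiums
= 474887 / 1194192
= 0.3977


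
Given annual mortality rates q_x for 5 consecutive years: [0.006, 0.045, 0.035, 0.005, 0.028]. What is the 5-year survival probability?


p_k = 1 - q_k for each year
Survival = product of (1 - q_k)
= 0.994 * 0.955 * 0.965 * 0.995 * 0.972
= 0.8859


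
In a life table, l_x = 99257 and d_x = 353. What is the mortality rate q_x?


q_x = d_x / l_x
= 353 / 99257
= 0.0036


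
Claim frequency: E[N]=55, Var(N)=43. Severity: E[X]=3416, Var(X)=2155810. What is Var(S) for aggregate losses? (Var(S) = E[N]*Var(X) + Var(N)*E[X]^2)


Var(S) = E[N]*Var(X) + Var(N)*E[X]^2
= 55*2155810 + 43*3416^2
= 118569550 + 501769408
= 6.2034e+08


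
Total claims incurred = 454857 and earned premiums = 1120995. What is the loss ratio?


Loss ratio = claims / premiums
= 454857 / 1120995
= 0.4058


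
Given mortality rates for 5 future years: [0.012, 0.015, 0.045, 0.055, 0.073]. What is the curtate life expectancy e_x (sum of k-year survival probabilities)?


e_x = sum_{k=1}^{n} k_p_x
k_p_x values:
  1_p_x = 0.988
  2_p_x = 0.97318
  3_p_x = 0.929387
  4_p_x = 0.878271
  5_p_x = 0.814157
e_x = 4.583


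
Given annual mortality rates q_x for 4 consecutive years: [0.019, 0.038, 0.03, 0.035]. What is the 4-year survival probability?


p_k = 1 - q_k for each year
Survival = product of (1 - q_k)
= 0.981 * 0.962 * 0.97 * 0.965
= 0.8834


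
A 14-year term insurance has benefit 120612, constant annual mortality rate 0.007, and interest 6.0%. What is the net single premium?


NSP = benefit * sum_{k=0}^{n-1} k_p_x * q * v^(k+1)
With constant q=0.007, v=0.943396
Sum = 0.062595
NSP = 120612 * 0.062595
= 7549.7448


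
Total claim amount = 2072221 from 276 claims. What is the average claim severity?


severity = total / number
= 2072221 / 276
= 7508.0471


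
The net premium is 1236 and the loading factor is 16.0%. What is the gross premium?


Gross = net * (1 + loading)
= 1236 * (1 + 0.16)
= 1236 * 1.16
= 1433.76


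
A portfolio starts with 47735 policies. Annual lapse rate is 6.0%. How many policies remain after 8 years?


remaining = initial * (1 - lapse)^years
= 47735 * (1 - 0.06)^8
= 47735 * 0.609569
= 29097.7733


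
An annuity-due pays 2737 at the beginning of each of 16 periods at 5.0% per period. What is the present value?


PV_due = PMT * (1-(1+i)^(-n))/i * (1+i)
PV_immediate = 29662.9753
PV_due = 29662.9753 * 1.05
= 31146.1241


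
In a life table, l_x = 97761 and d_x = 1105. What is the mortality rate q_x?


q_x = d_x / l_x
= 1105 / 97761
= 0.0113


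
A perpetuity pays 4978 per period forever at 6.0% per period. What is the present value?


PV = PMT / i
= 4978 / 0.06
= 82966.6667


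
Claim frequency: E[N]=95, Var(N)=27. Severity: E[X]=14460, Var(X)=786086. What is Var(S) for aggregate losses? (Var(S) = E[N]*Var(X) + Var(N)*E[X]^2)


Var(S) = E[N]*Var(X) + Var(N)*E[X]^2
= 95*786086 + 27*14460^2
= 74678170 + 5645473200
= 5.7202e+09


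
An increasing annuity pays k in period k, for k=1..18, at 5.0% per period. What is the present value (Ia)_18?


(Ia)_n = sum_{k=1}^{n} k * v^k, v = 1/(1+i)
v = 0.952381
Sum computed term by term:
(Ia)_18 = 95.8939


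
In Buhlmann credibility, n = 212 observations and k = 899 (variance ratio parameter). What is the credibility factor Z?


Z = n / (n + k)
= 212 / (212 + 899)
= 212 / 1111
= 0.1908


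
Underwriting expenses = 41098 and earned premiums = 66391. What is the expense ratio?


Expense ratio = expenses / premiums
= 41098 / 66391
= 0.619


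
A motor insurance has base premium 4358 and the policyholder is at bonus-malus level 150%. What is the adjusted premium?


adjusted = base * BM_level / 100
= 4358 * 150 / 100
= 4358 * 1.5
= 6537.0


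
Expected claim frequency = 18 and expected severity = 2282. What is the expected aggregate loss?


E[S] = E[N] * E[X]
= 18 * 2282
= 41076


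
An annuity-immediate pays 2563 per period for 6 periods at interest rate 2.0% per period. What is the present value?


PV = PMT * (1 - (1+i)^(-n)) / i
= 2563 * (1 - (1+0.02)^(-6)) / 0.02
= 2563 * (1 - 0.887971) / 0.02
= 2563 * 5.601431
= 14356.4674


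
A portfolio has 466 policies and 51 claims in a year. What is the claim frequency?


frequency = claims / policies
= 51 / 466
= 0.1094


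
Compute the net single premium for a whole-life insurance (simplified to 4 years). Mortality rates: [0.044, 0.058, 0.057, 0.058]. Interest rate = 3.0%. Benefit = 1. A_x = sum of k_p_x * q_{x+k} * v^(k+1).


v = 0.970874
Year 0: k_p_x=1.0, q=0.044, term=0.042718
Year 1: k_p_x=0.956, q=0.058, term=0.052265
Year 2: k_p_x=0.900552, q=0.057, term=0.046976
Year 3: k_p_x=0.849221, q=0.058, term=0.043762
A_x = 0.1857


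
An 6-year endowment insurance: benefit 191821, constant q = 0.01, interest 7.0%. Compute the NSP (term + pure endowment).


Term component = 8935.3105
Pure endowment = 6_p_x * v^6 * benefit = 0.94148 * 0.666342 * 191821 = 120338.5162
NSP = 129273.8267


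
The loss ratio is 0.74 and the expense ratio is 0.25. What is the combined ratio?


Combined ratio = loss ratio + expense ratio
= 0.74 + 0.25
= 0.99


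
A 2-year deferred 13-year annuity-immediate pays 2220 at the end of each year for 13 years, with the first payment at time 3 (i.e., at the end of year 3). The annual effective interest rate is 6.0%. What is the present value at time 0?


PV at time 2 of the 13-year annuity-immediate:
a_n = 2220 * (1-(1+0.06)^(-13))/0.06 = 19652.9562
Discount back 2 years to time 0:
PV = 19652.9562 * (1+0.06)^(-2)
= 19652.9562 * 0.889996
= 17491.061


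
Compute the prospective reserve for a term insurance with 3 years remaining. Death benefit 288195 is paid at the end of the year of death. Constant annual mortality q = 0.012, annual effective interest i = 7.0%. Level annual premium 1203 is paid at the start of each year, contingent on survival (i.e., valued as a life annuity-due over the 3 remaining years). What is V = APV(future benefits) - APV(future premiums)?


v = 1/(1+i) = 0.934579
APV(future benefits) per unit = sum_{k=0}^{2} k_p_x * q * v^(k+1) = 0.031132
APV(future benefits) = 288195 * 0.031132 = 8972.183
Life annuity-due factor ä_{x:3} = sum_{k=0}^{2} k_p_x * v^k = 2.775966
APV(future premiums) = 1203 * 2.775966 = 3339.4877
V = 8972.183 - 3339.4877
= 5632.6954


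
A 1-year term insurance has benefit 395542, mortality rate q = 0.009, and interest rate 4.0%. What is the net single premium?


NSP = benefit * q * v
v = 1/(1+i) = 0.961538
NSP = 395542 * 0.009 * 0.961538
= 3422.9596


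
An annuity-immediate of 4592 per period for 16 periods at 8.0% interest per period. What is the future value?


FV = PMT * ((1+i)^n - 1) / i
= 4592 * ((1.08)^16 - 1) / 0.08
= 4592 * (3.425943 - 1) / 0.08
= 139249.1077


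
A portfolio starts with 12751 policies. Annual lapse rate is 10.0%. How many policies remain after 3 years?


remaining = initial * (1 - lapse)^years
= 12751 * (1 - 0.1)^3
= 12751 * 0.729
= 9295.479


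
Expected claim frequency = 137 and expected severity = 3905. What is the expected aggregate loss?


E[S] = E[N] * E[X]
= 137 * 3905
= 534985


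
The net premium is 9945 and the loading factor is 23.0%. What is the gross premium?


Gross = net * (1 + loading)
= 9945 * (1 + 0.23)
= 9945 * 1.23
= 12232.35


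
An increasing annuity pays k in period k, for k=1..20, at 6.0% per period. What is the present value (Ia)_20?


(Ia)_n = sum_{k=1}^{n} k * v^k, v = 1/(1+i)
v = 0.943396
Sum computed term by term:
(Ia)_20 = 98.7004


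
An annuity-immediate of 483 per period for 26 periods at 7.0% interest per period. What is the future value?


FV = PMT * ((1+i)^n - 1) / i
= 483 * ((1.07)^26 - 1) / 0.07
= 483 * (5.807353 - 1) / 0.07
= 33170.7352


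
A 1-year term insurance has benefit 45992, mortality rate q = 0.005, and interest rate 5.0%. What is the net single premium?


NSP = benefit * q * v
v = 1/(1+i) = 0.952381
NSP = 45992 * 0.005 * 0.952381
= 219.0095


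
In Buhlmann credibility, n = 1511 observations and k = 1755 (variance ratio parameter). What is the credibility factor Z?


Z = n / (n + k)
= 1511 / (1511 + 1755)
= 1511 / 3266
= 0.4626


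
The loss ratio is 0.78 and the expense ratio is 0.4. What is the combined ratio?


Combined ratio = loss ratio + expense ratio
= 0.78 + 0.4
= 1.18


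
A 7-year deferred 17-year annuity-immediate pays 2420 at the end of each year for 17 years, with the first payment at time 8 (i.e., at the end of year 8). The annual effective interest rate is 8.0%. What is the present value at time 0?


PV at time 7 of the 17-year annuity-immediate:
a_n = 2420 * (1-(1+0.08)^(-17))/0.08 = 22074.3642
Discount back 7 years to time 0:
PV = 22074.3642 * (1+0.08)^(-7)
= 22074.3642 * 0.58349
= 12880.1795


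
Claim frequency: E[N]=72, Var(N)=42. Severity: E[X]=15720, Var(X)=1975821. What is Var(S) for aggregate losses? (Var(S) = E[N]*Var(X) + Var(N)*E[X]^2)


Var(S) = E[N]*Var(X) + Var(N)*E[X]^2
= 72*1975821 + 42*15720^2
= 142259112 + 10378972800
= 1.0521e+10


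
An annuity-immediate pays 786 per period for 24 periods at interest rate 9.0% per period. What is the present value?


PV = PMT * (1 - (1+i)^(-n)) / i
= 786 * (1 - (1+0.09)^(-24)) / 0.09
= 786 * (1 - 0.126405) / 0.09
= 786 * 9.706612
= 7629.3969


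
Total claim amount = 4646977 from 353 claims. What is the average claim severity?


severity = total / number
= 4646977 / 353
= 13164.2408


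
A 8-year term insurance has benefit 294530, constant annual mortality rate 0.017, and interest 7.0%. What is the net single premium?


NSP = benefit * sum_{k=0}^{n-1} k_p_x * q * v^(k+1)
With constant q=0.017, v=0.934579
Sum = 0.096253
NSP = 294530 * 0.096253
= 28349.5344


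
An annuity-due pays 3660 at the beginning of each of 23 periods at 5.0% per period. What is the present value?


PV_due = PMT * (1-(1+i)^(-n))/i * (1+i)
PV_immediate = 49368.1804
PV_due = 49368.1804 * 1.05
= 51836.5894


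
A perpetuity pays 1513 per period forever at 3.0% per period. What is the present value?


PV = PMT / i
= 1513 / 0.03
= 50433.3333


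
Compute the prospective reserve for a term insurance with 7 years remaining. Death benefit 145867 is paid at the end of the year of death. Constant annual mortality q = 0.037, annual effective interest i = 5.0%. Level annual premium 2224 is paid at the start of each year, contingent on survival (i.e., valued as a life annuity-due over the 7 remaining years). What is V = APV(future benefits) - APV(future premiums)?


v = 1/(1+i) = 0.952381
APV(future benefits) per unit = sum_{k=0}^{6} k_p_x * q * v^(k+1) = 0.193152
APV(future benefits) = 145867 * 0.193152 = 28174.4954
Life annuity-due factor ä_{x:7} = sum_{k=0}^{6} k_p_x * v^k = 5.481339
APV(future premiums) = 2224 * 5.481339 = 12190.4981
V = 28174.4954 - 12190.4981
= 15983.9972


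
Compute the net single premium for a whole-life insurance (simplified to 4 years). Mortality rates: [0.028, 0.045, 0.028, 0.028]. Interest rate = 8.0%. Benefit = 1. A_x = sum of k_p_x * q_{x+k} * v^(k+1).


v = 0.925926
Year 0: k_p_x=1.0, q=0.028, term=0.025926
Year 1: k_p_x=0.972, q=0.045, term=0.0375
Year 2: k_p_x=0.92826, q=0.028, term=0.020633
Year 3: k_p_x=0.902269, q=0.028, term=0.018569
A_x = 0.1026


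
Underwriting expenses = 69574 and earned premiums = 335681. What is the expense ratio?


Expense ratio = expenses / premiums
= 69574 / 335681
= 0.2073


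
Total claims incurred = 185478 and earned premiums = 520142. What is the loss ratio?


Loss ratio = claims / premiums
= 185478 / 520142
= 0.3566


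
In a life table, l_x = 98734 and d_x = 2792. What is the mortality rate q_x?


q_x = d_x / l_x
= 2792 / 98734
= 0.0283


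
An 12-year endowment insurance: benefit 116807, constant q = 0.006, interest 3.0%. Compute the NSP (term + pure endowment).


Term component = 6764.7971
Pure endowment = 12_p_x * v^12 * benefit = 0.930329 * 0.70138 * 116807 = 76218.2172
NSP = 82983.0144


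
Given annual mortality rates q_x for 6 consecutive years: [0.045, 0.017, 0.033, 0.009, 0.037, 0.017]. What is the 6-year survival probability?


p_k = 1 - q_k for each year
Survival = product of (1 - q_k)
= 0.955 * 0.983 * 0.967 * 0.991 * 0.963 * 0.983
= 0.8516


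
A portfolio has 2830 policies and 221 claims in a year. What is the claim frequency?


frequency = claims / policies
= 221 / 2830
= 0.0781


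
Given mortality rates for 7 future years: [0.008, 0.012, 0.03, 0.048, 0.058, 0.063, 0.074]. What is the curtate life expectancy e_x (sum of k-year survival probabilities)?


e_x = sum_{k=1}^{n} k_p_x
k_p_x values:
  1_p_x = 0.992
  2_p_x = 0.980096
  3_p_x = 0.950693
  4_p_x = 0.90506
  5_p_x = 0.852566
  6_p_x = 0.798855
  7_p_x = 0.739739
e_x = 6.219


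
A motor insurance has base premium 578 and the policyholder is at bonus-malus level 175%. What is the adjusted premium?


adjusted = base * BM_level / 100
= 578 * 175 / 100
= 578 * 1.75
= 1011.5


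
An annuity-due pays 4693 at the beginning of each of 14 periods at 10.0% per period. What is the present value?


PV_due = PMT * (1-(1+i)^(-n))/i * (1+i)
PV_immediate = 34571.8642
PV_due = 34571.8642 * 1.1
= 38029.0507


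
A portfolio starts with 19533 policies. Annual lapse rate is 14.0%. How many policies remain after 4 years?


remaining = initial * (1 - lapse)^years
= 19533 * (1 - 0.14)^4
= 19533 * 0.547008
= 10684.7104


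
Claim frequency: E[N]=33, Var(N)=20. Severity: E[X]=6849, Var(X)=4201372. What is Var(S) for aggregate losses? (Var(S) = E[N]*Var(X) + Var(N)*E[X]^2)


Var(S) = E[N]*Var(X) + Var(N)*E[X]^2
= 33*4201372 + 20*6849^2
= 138645276 + 938176020
= 1.0768e+09


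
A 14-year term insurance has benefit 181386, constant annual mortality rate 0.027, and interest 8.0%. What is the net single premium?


NSP = benefit * sum_{k=0}^{n-1} k_p_x * q * v^(k+1)
With constant q=0.027, v=0.925926
Sum = 0.193773
NSP = 181386 * 0.193773
= 35147.6964


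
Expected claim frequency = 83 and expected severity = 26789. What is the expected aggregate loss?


E[S] = E[N] * E[X]
= 83 * 26789
= 2.2235e+06


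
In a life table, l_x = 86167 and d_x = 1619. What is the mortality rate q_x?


q_x = d_x / l_x
= 1619 / 86167
= 0.0188


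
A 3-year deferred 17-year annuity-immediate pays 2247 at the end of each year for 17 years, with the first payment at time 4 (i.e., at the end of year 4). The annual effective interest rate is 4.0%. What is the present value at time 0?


PV at time 3 of the 17-year annuity-immediate:
a_n = 2247 * (1-(1+0.04)^(-17))/0.04 = 27336.2579
Discount back 3 years to time 0:
PV = 27336.2579 * (1+0.04)^(-3)
= 27336.2579 * 0.888996
= 24301.8337


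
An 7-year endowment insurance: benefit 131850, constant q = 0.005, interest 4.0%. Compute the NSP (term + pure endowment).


Term component = 3901.0556
Pure endowment = 7_p_x * v^7 * benefit = 0.965521 * 0.759918 * 131850 = 96740.4992
NSP = 100641.5549


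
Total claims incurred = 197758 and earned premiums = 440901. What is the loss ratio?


Loss ratio = claims / premiums
= 197758 / 440901
= 0.4485


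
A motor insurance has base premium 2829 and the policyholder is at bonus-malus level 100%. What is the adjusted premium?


adjusted = base * BM_level / 100
= 2829 * 100 / 100
= 2829 * 1.0
= 2829.0


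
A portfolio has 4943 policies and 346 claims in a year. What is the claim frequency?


frequency = claims / policies
= 346 / 4943
= 0.07


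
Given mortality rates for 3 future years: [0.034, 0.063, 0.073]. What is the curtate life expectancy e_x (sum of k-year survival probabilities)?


e_x = sum_{k=1}^{n} k_p_x
k_p_x values:
  1_p_x = 0.966
  2_p_x = 0.905142
  3_p_x = 0.839067
e_x = 2.7102


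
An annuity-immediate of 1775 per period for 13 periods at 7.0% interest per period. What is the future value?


FV = PMT * ((1+i)^n - 1) / i
= 1775 * ((1.07)^13 - 1) / 0.07
= 1775 * (2.409845 - 1) / 0.07
= 35749.6411


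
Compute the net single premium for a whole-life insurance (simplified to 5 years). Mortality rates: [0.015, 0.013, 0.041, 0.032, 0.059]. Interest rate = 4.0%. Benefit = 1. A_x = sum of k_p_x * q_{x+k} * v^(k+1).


v = 0.961538
Year 0: k_p_x=1.0, q=0.015, term=0.014423
Year 1: k_p_x=0.985, q=0.013, term=0.011839
Year 2: k_p_x=0.972195, q=0.041, term=0.035435
Year 3: k_p_x=0.932335, q=0.032, term=0.025503
Year 4: k_p_x=0.9025, q=0.059, term=0.043766
A_x = 0.131


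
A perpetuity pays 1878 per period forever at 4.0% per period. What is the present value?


PV = PMT / i
= 1878 / 0.04
= 46950.0


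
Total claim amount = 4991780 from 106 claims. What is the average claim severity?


severity = total / number
= 4991780 / 106
= 47092.2642


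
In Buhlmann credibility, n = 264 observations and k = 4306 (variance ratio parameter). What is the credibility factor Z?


Z = n / (n + k)
= 264 / (264 + 4306)
= 264 / 4570
= 0.0578


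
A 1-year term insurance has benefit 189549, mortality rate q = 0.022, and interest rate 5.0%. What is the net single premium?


NSP = benefit * q * v
v = 1/(1+i) = 0.952381
NSP = 189549 * 0.022 * 0.952381
= 3971.5029


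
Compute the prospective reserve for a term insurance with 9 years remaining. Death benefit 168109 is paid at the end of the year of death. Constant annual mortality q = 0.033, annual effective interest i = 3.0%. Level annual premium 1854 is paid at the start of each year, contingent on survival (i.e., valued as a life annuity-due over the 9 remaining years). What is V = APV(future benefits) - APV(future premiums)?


v = 1/(1+i) = 0.970874
APV(future benefits) per unit = sum_{k=0}^{8} k_p_x * q * v^(k+1) = 0.227001
APV(future benefits) = 168109 * 0.227001 = 38160.8806
Life annuity-due factor ä_{x:9} = sum_{k=0}^{8} k_p_x * v^k = 7.085177
APV(future premiums) = 1854 * 7.085177 = 13135.9183
V = 38160.8806 - 13135.9183
= 25024.9623


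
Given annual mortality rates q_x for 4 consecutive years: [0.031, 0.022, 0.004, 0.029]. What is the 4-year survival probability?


p_k = 1 - q_k for each year
Survival = product of (1 - q_k)
= 0.969 * 0.978 * 0.996 * 0.971
= 0.9165


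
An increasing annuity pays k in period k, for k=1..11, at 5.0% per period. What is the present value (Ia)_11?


(Ia)_n = sum_{k=1}^{n} k * v^k, v = 1/(1+i)
v = 0.952381
Sum computed term by term:
(Ia)_11 = 45.8053


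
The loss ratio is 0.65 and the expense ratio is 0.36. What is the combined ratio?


Combined ratio = loss ratio + expense ratio
= 0.65 + 0.36
= 1.01


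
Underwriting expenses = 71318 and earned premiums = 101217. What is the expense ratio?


Expense ratio = expenses / premiums
= 71318 / 101217
= 0.7046


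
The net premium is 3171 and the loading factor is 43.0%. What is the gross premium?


Gross = net * (1 + loading)
= 3171 * (1 + 0.43)
= 3171 * 1.43
= 4534.53


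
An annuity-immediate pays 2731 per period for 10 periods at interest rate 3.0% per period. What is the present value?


PV = PMT * (1 - (1+i)^(-n)) / i
= 2731 * (1 - (1+0.03)^(-10)) / 0.03
= 2731 * (1 - 0.744094) / 0.03
= 2731 * 8.530203
= 23295.9839


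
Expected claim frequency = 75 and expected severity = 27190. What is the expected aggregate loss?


E[S] = E[N] * E[X]
= 75 * 27190
= 2.0392e+06


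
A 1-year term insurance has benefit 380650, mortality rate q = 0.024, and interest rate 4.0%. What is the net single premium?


NSP = benefit * q * v
v = 1/(1+i) = 0.961538
NSP = 380650 * 0.024 * 0.961538
= 8784.2308


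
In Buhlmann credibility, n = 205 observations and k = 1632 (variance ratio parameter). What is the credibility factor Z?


Z = n / (n + k)
= 205 / (205 + 1632)
= 205 / 1837
= 0.1116


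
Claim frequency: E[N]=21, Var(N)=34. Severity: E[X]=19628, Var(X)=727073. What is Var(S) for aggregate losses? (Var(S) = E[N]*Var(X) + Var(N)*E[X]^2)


Var(S) = E[N]*Var(X) + Var(N)*E[X]^2
= 21*727073 + 34*19628^2
= 15268533 + 13098785056
= 1.3114e+10


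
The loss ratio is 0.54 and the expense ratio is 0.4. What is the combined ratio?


Combined ratio = loss ratio + expense ratio
= 0.54 + 0.4
= 0.94


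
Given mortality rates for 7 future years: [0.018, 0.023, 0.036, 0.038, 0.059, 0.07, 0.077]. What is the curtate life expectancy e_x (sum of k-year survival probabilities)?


e_x = sum_{k=1}^{n} k_p_x
k_p_x values:
  1_p_x = 0.982
  2_p_x = 0.959414
  3_p_x = 0.924875
  4_p_x = 0.88973
  5_p_x = 0.837236
  6_p_x = 0.778629
  7_p_x = 0.718675
e_x = 6.0906


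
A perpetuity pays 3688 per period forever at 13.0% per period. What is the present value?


PV = PMT / i
= 3688 / 0.13
= 28369.2308


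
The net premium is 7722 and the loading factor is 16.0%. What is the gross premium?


Gross = net * (1 + loading)
= 7722 * (1 + 0.16)
= 7722 * 1.16
= 8957.52


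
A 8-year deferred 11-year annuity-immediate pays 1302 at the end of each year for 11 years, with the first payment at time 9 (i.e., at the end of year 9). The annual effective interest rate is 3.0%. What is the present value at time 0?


PV at time 8 of the 11-year annuity-immediate:
a_n = 1302 * (1-(1+0.03)^(-11))/0.03 = 12046.9166
Discount back 8 years to time 0:
PV = 12046.9166 * (1+0.03)^(-8)
= 12046.9166 * 0.789409
= 9509.9472


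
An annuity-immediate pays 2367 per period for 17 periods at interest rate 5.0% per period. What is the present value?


PV = PMT * (1 - (1+i)^(-n)) / i
= 2367 * (1 - (1+0.05)^(-17)) / 0.05
= 2367 * (1 - 0.436297) / 0.05
= 2367 * 11.274066
= 26685.7148


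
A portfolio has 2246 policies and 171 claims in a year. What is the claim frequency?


frequency = claims / policies
= 171 / 2246
= 0.0761


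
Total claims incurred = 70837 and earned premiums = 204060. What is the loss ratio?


Loss ratio = claims / premiums
= 70837 / 204060
= 0.3471


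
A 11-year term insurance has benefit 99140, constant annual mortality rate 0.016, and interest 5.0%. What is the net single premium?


NSP = benefit * sum_{k=0}^{n-1} k_p_x * q * v^(k+1)
With constant q=0.016, v=0.952381
Sum = 0.123727
NSP = 99140 * 0.123727
= 12266.3162


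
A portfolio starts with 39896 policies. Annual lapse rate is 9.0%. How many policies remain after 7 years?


remaining = initial * (1 - lapse)^years
= 39896 * (1 - 0.09)^7
= 39896 * 0.516761
= 20616.6976


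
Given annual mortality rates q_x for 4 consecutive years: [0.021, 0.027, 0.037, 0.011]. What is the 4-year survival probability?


p_k = 1 - q_k for each year
Survival = product of (1 - q_k)
= 0.979 * 0.973 * 0.963 * 0.989
= 0.9072


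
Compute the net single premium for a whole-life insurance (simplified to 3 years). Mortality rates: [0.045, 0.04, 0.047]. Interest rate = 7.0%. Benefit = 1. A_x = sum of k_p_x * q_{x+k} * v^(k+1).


v = 0.934579
Year 0: k_p_x=1.0, q=0.045, term=0.042056
Year 1: k_p_x=0.955, q=0.04, term=0.033365
Year 2: k_p_x=0.9168, q=0.047, term=0.035174
A_x = 0.1106


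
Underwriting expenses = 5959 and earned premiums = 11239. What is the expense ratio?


Expense ratio = expenses / premiums
= 5959 / 11239
= 0.5302


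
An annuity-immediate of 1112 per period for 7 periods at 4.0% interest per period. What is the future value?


FV = PMT * ((1+i)^n - 1) / i
= 1112 * ((1.04)^7 - 1) / 0.04
= 1112 * (1.315932 - 1) / 0.04
= 8782.9035


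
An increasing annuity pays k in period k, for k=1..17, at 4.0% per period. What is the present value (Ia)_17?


(Ia)_n = sum_{k=1}^{n} k * v^k, v = 1/(1+i)
v = 0.961538
Sum computed term by term:
(Ia)_17 = 98.1238


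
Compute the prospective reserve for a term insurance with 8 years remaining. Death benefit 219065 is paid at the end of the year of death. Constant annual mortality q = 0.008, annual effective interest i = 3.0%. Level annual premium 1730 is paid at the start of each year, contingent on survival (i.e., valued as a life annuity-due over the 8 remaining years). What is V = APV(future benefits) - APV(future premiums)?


v = 1/(1+i) = 0.970874
APV(future benefits) per unit = sum_{k=0}^{7} k_p_x * q * v^(k+1) = 0.054678
APV(future benefits) = 219065 * 0.054678 = 11978.0473
Life annuity-due factor ä_{x:8} = sum_{k=0}^{7} k_p_x * v^k = 7.039799
APV(future premiums) = 1730 * 7.039799 = 12178.8525
V = 11978.0473 - 12178.8525
= -200.8051


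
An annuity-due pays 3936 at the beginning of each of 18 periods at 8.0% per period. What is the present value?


PV_due = PMT * (1-(1+i)^(-n))/i * (1+i)
PV_immediate = 36887.7478
PV_due = 36887.7478 * 1.08
= 39838.7676


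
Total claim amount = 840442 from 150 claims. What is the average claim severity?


severity = total / number
= 840442 / 150
= 5602.9467


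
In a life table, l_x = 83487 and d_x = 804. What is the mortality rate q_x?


q_x = d_x / l_x
= 804 / 83487
= 0.0096


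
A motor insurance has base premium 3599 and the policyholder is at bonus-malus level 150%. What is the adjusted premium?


adjusted = base * BM_level / 100
= 3599 * 150 / 100
= 3599 * 1.5
= 5398.5


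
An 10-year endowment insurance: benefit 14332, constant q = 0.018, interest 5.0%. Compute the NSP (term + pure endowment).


Term component = 1851.5722
Pure endowment = 10_p_x * v^10 * benefit = 0.833902 * 0.613913 * 14332 = 7337.1718
NSP = 9188.744


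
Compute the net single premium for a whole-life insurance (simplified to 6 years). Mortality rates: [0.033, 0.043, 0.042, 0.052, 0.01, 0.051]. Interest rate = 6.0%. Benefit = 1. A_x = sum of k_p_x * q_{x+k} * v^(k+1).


v = 0.943396
Year 0: k_p_x=1.0, q=0.033, term=0.031132
Year 1: k_p_x=0.967, q=0.043, term=0.037007
Year 2: k_p_x=0.925419, q=0.042, term=0.032634
Year 3: k_p_x=0.886551, q=0.052, term=0.036516
Year 4: k_p_x=0.840451, q=0.01, term=0.00628
Year 5: k_p_x=0.832046, q=0.051, term=0.029915
A_x = 0.1735


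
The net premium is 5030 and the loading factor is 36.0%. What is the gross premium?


Gross = net * (1 + loading)
= 5030 * (1 + 0.36)
= 5030 * 1.36
= 6840.8


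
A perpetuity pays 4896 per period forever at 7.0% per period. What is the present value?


PV = PMT / i
= 4896 / 0.07
= 69942.8571


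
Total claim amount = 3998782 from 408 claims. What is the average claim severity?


severity = total / number
= 3998782 / 408
= 9800.9363


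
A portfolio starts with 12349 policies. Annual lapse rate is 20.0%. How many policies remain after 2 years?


remaining = initial * (1 - lapse)^years
= 12349 * (1 - 0.2)^2
= 12349 * 0.64
= 7903.36


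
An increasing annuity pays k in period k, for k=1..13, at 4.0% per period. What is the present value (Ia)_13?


(Ia)_n = sum_{k=1}^{n} k * v^k, v = 1/(1+i)
v = 0.961538
Sum computed term by term:
(Ia)_13 = 64.4403


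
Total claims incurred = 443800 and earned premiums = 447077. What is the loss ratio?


Loss ratio = claims / premiums
= 443800 / 447077
= 0.9927


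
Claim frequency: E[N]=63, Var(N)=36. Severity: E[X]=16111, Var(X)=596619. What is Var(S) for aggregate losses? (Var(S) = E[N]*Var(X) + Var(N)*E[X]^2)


Var(S) = E[N]*Var(X) + Var(N)*E[X]^2
= 63*596619 + 36*16111^2
= 37586997 + 9344315556
= 9.3819e+09


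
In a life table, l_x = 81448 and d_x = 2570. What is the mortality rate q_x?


q_x = d_x / l_x
= 2570 / 81448
= 0.0316


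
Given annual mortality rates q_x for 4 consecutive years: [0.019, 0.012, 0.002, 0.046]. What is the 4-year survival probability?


p_k = 1 - q_k for each year
Survival = product of (1 - q_k)
= 0.981 * 0.988 * 0.998 * 0.954
= 0.9228


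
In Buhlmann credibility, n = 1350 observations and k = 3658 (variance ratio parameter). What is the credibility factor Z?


Z = n / (n + k)
= 1350 / (1350 + 3658)
= 1350 / 5008
= 0.2696


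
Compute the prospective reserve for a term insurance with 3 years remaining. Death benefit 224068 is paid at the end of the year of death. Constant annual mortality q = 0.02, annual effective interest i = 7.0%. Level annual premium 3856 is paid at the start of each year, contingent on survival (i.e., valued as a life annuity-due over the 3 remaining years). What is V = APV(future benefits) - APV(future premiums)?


v = 1/(1+i) = 0.934579
APV(future benefits) per unit = sum_{k=0}^{2} k_p_x * q * v^(k+1) = 0.05149
APV(future benefits) = 224068 * 0.05149 = 11537.3593
Life annuity-due factor ä_{x:3} = sum_{k=0}^{2} k_p_x * v^k = 2.754738
APV(future premiums) = 3856 * 2.754738 = 10622.2713
V = 11537.3593 - 10622.2713
= 915.0881


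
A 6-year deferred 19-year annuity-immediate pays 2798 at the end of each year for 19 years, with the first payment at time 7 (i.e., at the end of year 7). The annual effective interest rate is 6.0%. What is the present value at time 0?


PV at time 6 of the 19-year annuity-immediate:
a_n = 2798 * (1-(1+0.06)^(-19))/0.06 = 31220.4099
Discount back 6 years to time 0:
PV = 31220.4099 * (1+0.06)^(-6)
= 31220.4099 * 0.704961
= 22009.1571


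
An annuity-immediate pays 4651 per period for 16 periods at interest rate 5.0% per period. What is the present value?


PV = PMT * (1 - (1+i)^(-n)) / i
= 4651 * (1 - (1+0.05)^(-16)) / 0.05
= 4651 * (1 - 0.458112) / 0.05
= 4651 * 10.83777
= 50406.4662


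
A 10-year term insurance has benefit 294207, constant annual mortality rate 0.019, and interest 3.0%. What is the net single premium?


NSP = benefit * sum_{k=0}^{n-1} k_p_x * q * v^(k+1)
With constant q=0.019, v=0.970874
Sum = 0.149592
NSP = 294207 * 0.149592
= 44010.8733


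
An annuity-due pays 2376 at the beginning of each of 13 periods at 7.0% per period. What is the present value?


PV_due = PMT * (1-(1+i)^(-n))/i * (1+i)
PV_immediate = 19857.7782
PV_due = 19857.7782 * 1.07
= 21247.8226


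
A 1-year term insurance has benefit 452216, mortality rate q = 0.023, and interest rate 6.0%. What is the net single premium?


NSP = benefit * q * v
v = 1/(1+i) = 0.943396
NSP = 452216 * 0.023 * 0.943396
= 9812.234


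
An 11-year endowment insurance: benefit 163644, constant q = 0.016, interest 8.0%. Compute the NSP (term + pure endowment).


Term component = 17478.3421
Pure endowment = 11_p_x * v^11 * benefit = 0.837425 * 0.428883 * 163644 = 58773.9473
NSP = 76252.2894


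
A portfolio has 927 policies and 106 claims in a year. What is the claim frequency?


frequency = claims / policies
= 106 / 927
= 0.1143


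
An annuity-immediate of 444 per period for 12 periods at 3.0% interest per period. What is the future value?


FV = PMT * ((1+i)^n - 1) / i
= 444 * ((1.03)^12 - 1) / 0.03
= 444 * (1.425761 - 1) / 0.03
= 6301.2611


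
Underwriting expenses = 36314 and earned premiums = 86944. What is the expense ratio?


Expense ratio = expenses / premiums
= 36314 / 86944
= 0.4177


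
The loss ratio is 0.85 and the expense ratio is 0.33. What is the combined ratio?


Combined ratio = loss ratio + expense ratio
= 0.85 + 0.33
= 1.18


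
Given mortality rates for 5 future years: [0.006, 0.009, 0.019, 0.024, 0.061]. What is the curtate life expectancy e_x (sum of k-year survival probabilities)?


e_x = sum_{k=1}^{n} k_p_x
k_p_x values:
  1_p_x = 0.994
  2_p_x = 0.985054
  3_p_x = 0.966338
  4_p_x = 0.943146
  5_p_x = 0.885614
e_x = 4.7742


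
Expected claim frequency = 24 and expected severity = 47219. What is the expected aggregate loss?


E[S] = E[N] * E[X]
= 24 * 47219
= 1.1333e+06


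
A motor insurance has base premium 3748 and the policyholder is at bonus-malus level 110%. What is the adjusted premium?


adjusted = base * BM_level / 100
= 3748 * 110 / 100
= 3748 * 1.1
= 4122.8


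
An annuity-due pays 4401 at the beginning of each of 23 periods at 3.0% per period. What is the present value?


PV_due = PMT * (1-(1+i)^(-n))/i * (1+i)
PV_immediate = 72368.3205
PV_due = 72368.3205 * 1.03
= 74539.3701


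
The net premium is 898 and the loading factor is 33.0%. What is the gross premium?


Gross = net * (1 + loading)
= 898 * (1 + 0.33)
= 898 * 1.33
= 1194.34


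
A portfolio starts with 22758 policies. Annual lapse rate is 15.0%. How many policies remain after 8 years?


remaining = initial * (1 - lapse)^years
= 22758 * (1 - 0.15)^8
= 22758 * 0.272491
= 6201.3394


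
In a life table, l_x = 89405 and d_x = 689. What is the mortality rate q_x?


q_x = d_x / l_x
= 689 / 89405
= 0.0077


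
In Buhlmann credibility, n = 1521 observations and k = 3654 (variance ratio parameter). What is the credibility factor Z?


Z = n / (n + k)
= 1521 / (1521 + 3654)
= 1521 / 5175
= 0.2939


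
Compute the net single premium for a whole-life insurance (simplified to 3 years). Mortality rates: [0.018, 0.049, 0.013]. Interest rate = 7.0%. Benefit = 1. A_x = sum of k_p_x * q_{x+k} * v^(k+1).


v = 0.934579
Year 0: k_p_x=1.0, q=0.018, term=0.016822
Year 1: k_p_x=0.982, q=0.049, term=0.042028
Year 2: k_p_x=0.933882, q=0.013, term=0.00991
A_x = 0.0688


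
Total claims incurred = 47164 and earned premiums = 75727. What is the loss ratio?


Loss ratio = claims / premiums
= 47164 / 75727
= 0.6228


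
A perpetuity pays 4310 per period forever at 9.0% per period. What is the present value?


PV = PMT / i
= 4310 / 0.09
= 47888.8889


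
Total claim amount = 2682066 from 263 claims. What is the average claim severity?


severity = total / number
= 2682066 / 263
= 10197.9696


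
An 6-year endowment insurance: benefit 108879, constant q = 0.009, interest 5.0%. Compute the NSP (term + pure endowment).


Term component = 4869.4001
Pure endowment = 6_p_x * v^6 * benefit = 0.947201 * 0.746215 * 108879 = 76957.3768
NSP = 81826.777


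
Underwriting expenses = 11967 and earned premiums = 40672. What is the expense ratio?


Expense ratio = expenses / premiums
= 11967 / 40672
= 0.2942
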